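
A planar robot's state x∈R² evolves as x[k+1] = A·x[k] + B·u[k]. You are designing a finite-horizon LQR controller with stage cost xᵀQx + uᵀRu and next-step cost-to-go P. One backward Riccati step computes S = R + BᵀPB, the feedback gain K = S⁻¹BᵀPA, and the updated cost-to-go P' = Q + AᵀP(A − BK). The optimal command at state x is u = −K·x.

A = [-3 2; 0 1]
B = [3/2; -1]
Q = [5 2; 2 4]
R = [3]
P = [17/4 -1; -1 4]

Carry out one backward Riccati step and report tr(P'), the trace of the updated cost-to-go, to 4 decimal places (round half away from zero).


BᵀP = [7.3750 -5.5000]
S = R + BᵀPB = [3] + [16.5625] = [19.5625]
BᵀPA = [-22.1250 9.2500]
K = S⁻¹·BᵀPA = [-1.1310 0.4728]
A−BK = [-1.3035 1.2907; -1.1310 1.4728]
AᵀP(A−BK) = [13.2268 -12.0383; -12.0383 12.6262]
P' = Q + AᵀP(A−BK) = [18.2268 -10.0383; -10.0383 16.6262]
tr(P') = 34.8530

34.8530


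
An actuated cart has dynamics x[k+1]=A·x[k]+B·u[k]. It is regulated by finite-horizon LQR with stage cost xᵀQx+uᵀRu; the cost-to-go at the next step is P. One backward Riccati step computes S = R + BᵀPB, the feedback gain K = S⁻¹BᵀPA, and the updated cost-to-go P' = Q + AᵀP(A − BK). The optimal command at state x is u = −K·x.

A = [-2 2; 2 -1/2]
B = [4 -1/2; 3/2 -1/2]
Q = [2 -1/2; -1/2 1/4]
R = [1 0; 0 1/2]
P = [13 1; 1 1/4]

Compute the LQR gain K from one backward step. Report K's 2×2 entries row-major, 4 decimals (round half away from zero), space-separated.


BᵀP = [53.5000 4.3750; -7.0000 -0.6250]
S = R + BᵀPB = [1 0; 0 1/2] + [220.5625 -28.9375; -28.9375 3.8125] = [221.5625 -28.9375; -28.9375 4.3125]
BᵀPA = [-98.2500 104.8125; 12.7500 -13.6875]
K = S⁻¹·BᵀPA = [-0.4636 0.4735; -0.1540 0.0032]
A−BK = [-0.2228 0.1077; 2.6183 -1.2086]
AᵀP(A−BK) = [1.4192 -0.7715; -0.7715 0.4798]
P' = Q + AᵀP(A−BK) = [3.4192 -1.2715; -1.2715 0.7298]
tr(P') = 4.1491

-0.4636 0.4735 -0.1540 0.0032


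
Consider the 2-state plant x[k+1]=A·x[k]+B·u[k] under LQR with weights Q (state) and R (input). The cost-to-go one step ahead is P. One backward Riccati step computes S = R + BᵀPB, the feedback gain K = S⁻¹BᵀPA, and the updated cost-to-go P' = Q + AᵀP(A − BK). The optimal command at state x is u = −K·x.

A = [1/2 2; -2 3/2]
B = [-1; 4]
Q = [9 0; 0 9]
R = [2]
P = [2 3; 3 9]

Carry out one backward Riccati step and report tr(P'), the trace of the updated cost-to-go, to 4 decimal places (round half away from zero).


BᵀP = [10.0000 33.0000]
S = R + BᵀPB = [2] + [122.0000] = [124.0000]
BᵀPA = [-61.0000 69.5000]
K = S⁻¹·BᵀPA = [-0.4919 0.5605]
A−BK = [0.0081 2.5605; -0.0323 -0.7419]
AᵀP(A−BK) = [0.4919 -0.5605; -0.5605 7.2964]
P' = Q + AᵀP(A−BK) = [9.4919 -0.5605; -0.5605 16.2964]
tr(P') = 25.7883

25.7883


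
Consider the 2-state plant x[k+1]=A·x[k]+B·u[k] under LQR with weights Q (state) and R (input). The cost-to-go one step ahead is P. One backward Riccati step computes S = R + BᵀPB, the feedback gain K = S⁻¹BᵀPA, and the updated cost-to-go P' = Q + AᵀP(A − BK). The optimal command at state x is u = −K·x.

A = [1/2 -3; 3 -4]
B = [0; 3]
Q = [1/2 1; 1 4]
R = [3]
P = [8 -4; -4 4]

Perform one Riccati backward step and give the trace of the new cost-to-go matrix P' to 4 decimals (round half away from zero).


43.7308

BᵀP = [-12.0000 12.0000]
S = R + BᵀPB = [3] + [36.0000] = [39.0000]
BᵀPA = [30.0000 -12.0000]
K = S⁻¹·BᵀPA = [0.7692 -0.3077]
A−BK = [0.5000 -3.0000; 0.6923 -3.0769]
AᵀP(A−BK) = [2.9231 -6.7692; -6.7692 36.3077]
P' = Q + AᵀP(A−BK) = [3.4231 -5.7692; -5.7692 40.3077]
tr(P') = 43.7308


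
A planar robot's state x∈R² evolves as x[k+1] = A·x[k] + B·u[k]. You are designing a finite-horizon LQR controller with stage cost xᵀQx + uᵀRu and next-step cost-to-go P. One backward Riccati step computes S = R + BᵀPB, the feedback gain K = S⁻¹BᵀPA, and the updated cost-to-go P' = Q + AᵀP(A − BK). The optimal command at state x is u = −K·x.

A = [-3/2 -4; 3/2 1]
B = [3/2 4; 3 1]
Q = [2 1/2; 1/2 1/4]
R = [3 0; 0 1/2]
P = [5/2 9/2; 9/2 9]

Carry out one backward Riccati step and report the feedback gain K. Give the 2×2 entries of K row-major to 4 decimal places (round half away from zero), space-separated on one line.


BᵀP = [17.2500 33.7500; 14.5000 27.0000]
S = R + BᵀPB = [3 0; 0 1/2] + [127.1250 102.7500; 102.7500 85.0000] = [130.1250 102.7500; 102.7500 85.5000]
BᵀPA = [24.7500 -35.2500; 18.7500 -31.0000]
K = S⁻¹·BᵀPA = [0.3337 0.3017; -0.1817 -0.7251]
A−BK = [-1.2738 -1.5521; 0.6807 0.8201]
AᵀP(A−BK) = [0.7734 0.8795; 0.8795 1.1556]
P' = Q + AᵀP(A−BK) = [2.7734 1.3795; 1.3795 1.4056]
tr(P') = 4.1790

0.3337 0.3017 -0.1817 -0.7251


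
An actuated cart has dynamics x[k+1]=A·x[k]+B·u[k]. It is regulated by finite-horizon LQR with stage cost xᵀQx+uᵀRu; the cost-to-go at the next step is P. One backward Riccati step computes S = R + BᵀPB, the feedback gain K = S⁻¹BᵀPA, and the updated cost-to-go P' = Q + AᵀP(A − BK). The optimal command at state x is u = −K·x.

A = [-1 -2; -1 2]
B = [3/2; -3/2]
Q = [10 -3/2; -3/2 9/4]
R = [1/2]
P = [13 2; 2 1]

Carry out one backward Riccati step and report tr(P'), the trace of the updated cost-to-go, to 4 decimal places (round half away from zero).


BᵀP = [16.5000 1.5000]
S = R + BᵀPB = [1/2] + [22.5000] = [23.0000]
BᵀPA = [-18.0000 -30.0000]
K = S⁻¹·BᵀPA = [-0.7826 -1.3043]
A−BK = [0.1739 -0.0435; -2.1739 0.0435]
AᵀP(A−BK) = [3.9130 0.5217; 0.5217 0.8696]
P' = Q + AᵀP(A−BK) = [13.9130 -0.9783; -0.9783 3.1196]
tr(P') = 17.0326

17.0326


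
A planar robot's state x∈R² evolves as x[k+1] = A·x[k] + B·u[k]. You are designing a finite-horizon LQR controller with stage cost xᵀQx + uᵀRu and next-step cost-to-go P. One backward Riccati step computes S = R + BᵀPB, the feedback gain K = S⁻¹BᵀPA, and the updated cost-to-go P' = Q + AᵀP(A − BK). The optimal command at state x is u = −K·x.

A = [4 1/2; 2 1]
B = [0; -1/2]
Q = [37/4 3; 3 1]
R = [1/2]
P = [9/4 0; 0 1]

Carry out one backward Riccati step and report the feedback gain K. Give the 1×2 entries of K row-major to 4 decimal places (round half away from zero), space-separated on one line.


BᵀP = [0.0000 -0.5000]
S = R + BᵀPB = [1/2] + [0.2500] = [0.7500]
BᵀPA = [-1.0000 -0.5000]
K = S⁻¹·BᵀPA = [-1.3333 -0.6667]
A−BK = [4.0000 0.5000; 1.3333 0.6667]
AᵀP(A−BK) = [38.6667 5.8333; 5.8333 1.2292]
P' = Q + AᵀP(A−BK) = [47.9167 8.8333; 8.8333 2.2292]
tr(P') = 50.1458

-1.3333 -0.6667


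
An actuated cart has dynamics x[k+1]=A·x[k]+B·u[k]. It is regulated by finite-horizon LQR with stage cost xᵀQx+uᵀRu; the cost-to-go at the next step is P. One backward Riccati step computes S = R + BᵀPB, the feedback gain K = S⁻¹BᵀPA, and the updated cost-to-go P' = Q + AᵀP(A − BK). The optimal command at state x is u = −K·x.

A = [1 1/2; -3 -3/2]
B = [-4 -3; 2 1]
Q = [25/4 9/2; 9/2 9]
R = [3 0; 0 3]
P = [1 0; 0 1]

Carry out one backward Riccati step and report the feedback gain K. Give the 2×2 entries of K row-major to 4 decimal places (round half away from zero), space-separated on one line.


-0.4466 -0.2233 0.0194 0.0097

BᵀP = [-4.0000 2.0000; -3.0000 1.0000]
S = R + BᵀPB = [3 0; 0 3] + [20.0000 14.0000; 14.0000 10.0000] = [23.0000 14.0000; 14.0000 13.0000]
BᵀPA = [-10.0000 -5.0000; -6.0000 -3.0000]
K = S⁻¹·BᵀPA = [-0.4466 -0.2233; 0.0194 0.0097]
A−BK = [-0.7282 -0.3641; -2.1262 -1.0631]
AᵀP(A−BK) = [5.6505 2.8252; 2.8252 1.4126]
P' = Q + AᵀP(A−BK) = [11.9005 7.3252; 7.3252 10.4126]
tr(P') = 22.3131


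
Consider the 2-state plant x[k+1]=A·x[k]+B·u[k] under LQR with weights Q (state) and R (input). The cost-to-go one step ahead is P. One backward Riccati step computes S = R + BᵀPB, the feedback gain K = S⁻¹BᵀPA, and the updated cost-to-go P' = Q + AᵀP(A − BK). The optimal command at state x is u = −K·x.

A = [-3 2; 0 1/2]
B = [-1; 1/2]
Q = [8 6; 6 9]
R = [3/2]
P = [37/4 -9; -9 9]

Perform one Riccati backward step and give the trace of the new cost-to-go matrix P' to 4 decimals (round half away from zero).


24.5852

BᵀP = [-13.7500 13.5000]
S = R + BᵀPB = [3/2] + [20.5000] = [22.0000]
BᵀPA = [41.2500 -20.7500]
K = S⁻¹·BᵀPA = [1.8750 -0.9432]
A−BK = [-1.1250 1.0568; -0.9375 0.9716]
AᵀP(A−BK) = [5.9063 -3.0938; -3.0938 1.6790]
P' = Q + AᵀP(A−BK) = [13.9063 2.9063; 2.9063 10.6790]
tr(P') = 24.5852


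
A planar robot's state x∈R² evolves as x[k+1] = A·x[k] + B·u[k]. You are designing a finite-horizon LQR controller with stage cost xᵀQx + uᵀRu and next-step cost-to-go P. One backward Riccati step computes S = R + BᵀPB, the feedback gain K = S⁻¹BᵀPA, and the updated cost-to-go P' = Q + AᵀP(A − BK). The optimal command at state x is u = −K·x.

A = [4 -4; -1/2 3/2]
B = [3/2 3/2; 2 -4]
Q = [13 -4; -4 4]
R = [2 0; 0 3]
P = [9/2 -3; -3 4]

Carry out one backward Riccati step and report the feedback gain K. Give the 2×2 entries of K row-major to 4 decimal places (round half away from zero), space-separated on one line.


1.2648 -1.1300 0.8975 -1.0634

BᵀP = [0.7500 3.5000; 18.7500 -20.5000]
S = R + BᵀPB = [2 0; 0 3] + [8.1250 -12.8750; -12.8750 110.1250] = [10.1250 -12.8750; -12.8750 113.1250]
BᵀPA = [1.2500 2.2500; 85.2500 -105.7500]
K = S⁻¹·BᵀPA = [1.2648 -1.1300; 0.8975 -1.0634]
A−BK = [0.7565 -0.7098; 0.5606 -0.4936]
AᵀP(A−BK) = [6.9040 -6.9312; -6.9312 7.0862]
P' = Q + AᵀP(A−BK) = [19.9040 -10.9312; -10.9312 11.0862]
tr(P') = 30.9902


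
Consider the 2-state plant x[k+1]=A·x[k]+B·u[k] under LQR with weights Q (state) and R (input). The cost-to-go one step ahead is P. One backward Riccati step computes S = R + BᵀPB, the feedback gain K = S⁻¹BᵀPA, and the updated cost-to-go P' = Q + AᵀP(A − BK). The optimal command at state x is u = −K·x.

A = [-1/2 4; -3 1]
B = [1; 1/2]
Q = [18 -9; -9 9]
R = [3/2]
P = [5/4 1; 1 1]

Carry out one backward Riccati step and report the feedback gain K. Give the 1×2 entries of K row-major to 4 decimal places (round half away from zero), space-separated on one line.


-1.3438 2.1250

BᵀP = [1.7500 1.5000]
S = R + BᵀPB = [3/2] + [2.5000] = [4.0000]
BᵀPA = [-5.3750 8.5000]
K = S⁻¹·BᵀPA = [-1.3438 2.1250]
A−BK = [0.8438 1.8750; -2.3281 -0.0625]
AᵀP(A−BK) = [5.0898 -6.5781; -6.5781 10.9375]
P' = Q + AᵀP(A−BK) = [23.0898 -15.5781; -15.5781 19.9375]
tr(P') = 43.0273


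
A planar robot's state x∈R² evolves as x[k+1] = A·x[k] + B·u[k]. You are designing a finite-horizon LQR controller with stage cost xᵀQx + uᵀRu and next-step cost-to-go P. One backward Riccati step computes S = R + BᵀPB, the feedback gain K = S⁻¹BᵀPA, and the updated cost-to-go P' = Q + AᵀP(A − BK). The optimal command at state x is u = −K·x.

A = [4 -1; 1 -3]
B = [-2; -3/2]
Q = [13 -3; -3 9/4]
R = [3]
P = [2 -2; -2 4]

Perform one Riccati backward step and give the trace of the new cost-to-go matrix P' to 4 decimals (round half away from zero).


BᵀP = [-1.0000 -2.0000]
S = R + BᵀPB = [3] + [5.0000] = [8.0000]
BᵀPA = [-6.0000 7.0000]
K = S⁻¹·BᵀPA = [-0.7500 0.8750]
A−BK = [2.5000 0.7500; -0.1250 -1.6875]
AᵀP(A−BK) = [15.5000 11.2500; 11.2500 19.8750]
P' = Q + AᵀP(A−BK) = [28.5000 8.2500; 8.2500 22.1250]
tr(P') = 50.6250

50.6250


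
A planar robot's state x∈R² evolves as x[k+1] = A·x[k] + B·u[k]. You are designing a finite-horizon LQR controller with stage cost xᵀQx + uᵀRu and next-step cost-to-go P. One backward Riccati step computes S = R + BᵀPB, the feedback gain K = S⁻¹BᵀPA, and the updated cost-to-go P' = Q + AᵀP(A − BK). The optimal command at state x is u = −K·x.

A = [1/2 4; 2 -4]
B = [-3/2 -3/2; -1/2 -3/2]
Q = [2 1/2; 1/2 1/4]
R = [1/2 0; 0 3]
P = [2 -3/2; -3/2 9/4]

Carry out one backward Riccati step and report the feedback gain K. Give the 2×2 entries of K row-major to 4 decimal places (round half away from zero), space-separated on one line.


0.6686 -4.9371 -0.6457 1.6914

BᵀP = [-2.2500 1.1250; -0.7500 -1.1250]
S = R + BᵀPB = [1/2 0; 0 3] + [2.8125 1.6875; 1.6875 2.8125] = [3.3125 1.6875; 1.6875 5.8125]
BᵀPA = [1.1250 -13.5000; -2.6250 1.5000]
K = S⁻¹·BᵀPA = [0.6686 -4.9371; -0.6457 1.6914]
A−BK = [0.5343 -0.8686; 1.3657 -3.9314]
AᵀP(A−BK) = [4.0529 -13.0057; -13.0057 46.8114]
P' = Q + AᵀP(A−BK) = [6.0529 -12.5057; -12.5057 47.0614]
tr(P') = 53.1143


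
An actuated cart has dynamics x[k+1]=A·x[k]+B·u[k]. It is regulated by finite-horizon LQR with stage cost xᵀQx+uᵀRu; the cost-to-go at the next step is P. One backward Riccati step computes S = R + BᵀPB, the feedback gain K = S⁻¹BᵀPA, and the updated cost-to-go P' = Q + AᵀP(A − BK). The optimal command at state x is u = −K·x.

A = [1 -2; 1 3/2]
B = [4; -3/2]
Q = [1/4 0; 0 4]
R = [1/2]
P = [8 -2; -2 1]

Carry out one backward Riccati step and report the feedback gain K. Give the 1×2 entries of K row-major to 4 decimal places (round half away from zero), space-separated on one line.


0.1648 -0.5444

BᵀP = [35.0000 -9.5000]
S = R + BᵀPB = [1/2] + [154.2500] = [154.7500]
BᵀPA = [25.5000 -84.2500]
K = S⁻¹·BᵀPA = [0.1648 -0.5444]
A−BK = [0.3409 0.1777; 1.2472 0.6834]
AᵀP(A−BK) = [0.7981 0.3829; 0.3829 0.3821]
P' = Q + AᵀP(A−BK) = [1.0481 0.3829; 0.3829 4.3821]
tr(P') = 5.4301


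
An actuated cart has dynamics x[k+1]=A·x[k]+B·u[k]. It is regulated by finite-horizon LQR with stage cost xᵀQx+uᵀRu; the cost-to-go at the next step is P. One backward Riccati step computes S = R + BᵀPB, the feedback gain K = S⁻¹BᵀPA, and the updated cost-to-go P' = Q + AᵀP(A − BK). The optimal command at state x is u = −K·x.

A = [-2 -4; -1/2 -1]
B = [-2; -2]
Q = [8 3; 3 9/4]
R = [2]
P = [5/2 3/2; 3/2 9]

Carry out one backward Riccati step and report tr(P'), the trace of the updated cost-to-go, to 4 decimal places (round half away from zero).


BᵀP = [-8.0000 -21.0000]
S = R + BᵀPB = [2] + [58.0000] = [60.0000]
BᵀPA = [26.5000 53.0000]
K = S⁻¹·BᵀPA = [0.4417 0.8833]
A−BK = [-1.1167 -2.2333; 0.3833 0.7667]
AᵀP(A−BK) = [3.5458 7.0917; 7.0917 14.1833]
P' = Q + AᵀP(A−BK) = [11.5458 10.0917; 10.0917 16.4333]
tr(P') = 27.9792

27.9792


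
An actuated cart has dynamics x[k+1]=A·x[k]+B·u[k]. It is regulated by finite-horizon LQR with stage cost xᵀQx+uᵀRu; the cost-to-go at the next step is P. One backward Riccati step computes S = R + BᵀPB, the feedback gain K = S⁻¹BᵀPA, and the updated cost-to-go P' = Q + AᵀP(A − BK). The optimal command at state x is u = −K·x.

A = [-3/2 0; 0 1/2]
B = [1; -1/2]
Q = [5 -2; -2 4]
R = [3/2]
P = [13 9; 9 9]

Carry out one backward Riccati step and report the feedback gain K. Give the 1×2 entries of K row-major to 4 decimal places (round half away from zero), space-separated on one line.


-1.6452 0.2903

BᵀP = [8.5000 4.5000]
S = R + BᵀPB = [3/2] + [6.2500] = [7.7500]
BᵀPA = [-12.7500 2.2500]
K = S⁻¹·BᵀPA = [-1.6452 0.2903]
A−BK = [0.1452 -0.2903; -0.8226 0.6452]
AᵀP(A−BK) = [8.2742 -3.0484; -3.0484 1.5968]
P' = Q + AᵀP(A−BK) = [13.2742 -5.0484; -5.0484 5.5968]
tr(P') = 18.8710


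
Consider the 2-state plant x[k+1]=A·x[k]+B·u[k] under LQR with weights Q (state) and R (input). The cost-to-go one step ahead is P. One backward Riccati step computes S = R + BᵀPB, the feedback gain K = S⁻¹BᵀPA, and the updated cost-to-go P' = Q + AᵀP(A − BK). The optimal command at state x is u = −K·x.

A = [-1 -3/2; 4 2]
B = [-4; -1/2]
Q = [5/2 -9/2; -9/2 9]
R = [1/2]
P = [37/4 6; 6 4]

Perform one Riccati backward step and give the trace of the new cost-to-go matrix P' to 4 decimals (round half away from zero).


13.5856

BᵀP = [-40.0000 -26.0000]
S = R + BᵀPB = [1/2] + [173.0000] = [173.5000]
BᵀPA = [-64.0000 8.0000]
K = S⁻¹·BᵀPA = [-0.3689 0.0461]
A−BK = [-2.4755 -1.3156; 3.8156 2.0231]
AᵀP(A−BK) = [1.6419 0.8260; 0.8260 0.4436]
P' = Q + AᵀP(A−BK) = [4.1419 -3.6740; -3.6740 9.4436]
tr(P') = 13.5856


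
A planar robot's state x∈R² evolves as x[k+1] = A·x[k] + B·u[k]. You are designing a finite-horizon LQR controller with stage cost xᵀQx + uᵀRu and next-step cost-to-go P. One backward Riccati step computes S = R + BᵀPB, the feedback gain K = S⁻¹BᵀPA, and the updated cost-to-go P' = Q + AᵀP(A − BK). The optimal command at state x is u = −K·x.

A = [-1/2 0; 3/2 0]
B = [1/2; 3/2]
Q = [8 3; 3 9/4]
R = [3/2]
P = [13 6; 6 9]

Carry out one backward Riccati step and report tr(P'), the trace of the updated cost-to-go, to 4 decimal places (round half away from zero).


BᵀP = [15.5000 16.5000]
S = R + BᵀPB = [3/2] + [32.5000] = [34.0000]
BᵀPA = [17.0000 0.0000]
K = S⁻¹·BᵀPA = [0.5000 0.0000]
A−BK = [-0.7500 0.0000; 0.7500 0.0000]
AᵀP(A−BK) = [6.0000 0.0000; 0.0000 0.0000]
P' = Q + AᵀP(A−BK) = [14.0000 3.0000; 3.0000 2.2500]
tr(P') = 16.2500

16.2500


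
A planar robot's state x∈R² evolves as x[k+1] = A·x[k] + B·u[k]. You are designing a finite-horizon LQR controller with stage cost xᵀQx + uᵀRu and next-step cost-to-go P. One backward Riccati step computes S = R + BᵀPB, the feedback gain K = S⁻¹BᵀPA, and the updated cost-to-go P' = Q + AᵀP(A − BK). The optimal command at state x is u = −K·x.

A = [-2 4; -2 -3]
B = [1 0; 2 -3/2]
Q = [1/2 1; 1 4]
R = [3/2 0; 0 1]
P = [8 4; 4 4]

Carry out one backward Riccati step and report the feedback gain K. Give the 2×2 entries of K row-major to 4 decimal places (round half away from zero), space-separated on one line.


-1.4066 1.8901 -0.1319 2.8022

BᵀP = [16.0000 12.0000; -6.0000 -6.0000]
S = R + BᵀPB = [3/2 0; 0 1] + [40.0000 -18.0000; -18.0000 9.0000] = [41.5000 -18.0000; -18.0000 10.0000]
BᵀPA = [-56.0000 28.0000; 24.0000 -6.0000]
K = S⁻¹·BᵀPA = [-1.4066 1.8901; -0.1319 2.8022]
A−BK = [-0.5934 2.1099; 0.6154 -2.5769]
AᵀP(A−BK) = [4.3956 -9.4066; -9.4066 31.8901]
P' = Q + AᵀP(A−BK) = [4.8956 -8.4066; -8.4066 35.8901]
tr(P') = 40.7857


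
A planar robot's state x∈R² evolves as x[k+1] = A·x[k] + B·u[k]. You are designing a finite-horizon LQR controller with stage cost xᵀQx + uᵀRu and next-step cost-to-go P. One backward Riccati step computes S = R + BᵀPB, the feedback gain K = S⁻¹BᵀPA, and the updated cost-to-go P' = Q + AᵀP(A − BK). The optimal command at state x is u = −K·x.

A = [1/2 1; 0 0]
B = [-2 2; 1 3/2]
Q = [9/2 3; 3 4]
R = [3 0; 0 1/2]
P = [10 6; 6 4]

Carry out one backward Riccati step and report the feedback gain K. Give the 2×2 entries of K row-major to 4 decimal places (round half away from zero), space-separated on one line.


-0.0505 -0.1010 0.1460 0.2920

BᵀP = [-14.0000 -8.0000; 29.0000 18.0000]
S = R + BᵀPB = [3 0; 0 1/2] + [20.0000 -40.0000; -40.0000 85.0000] = [23.0000 -40.0000; -40.0000 85.5000]
BᵀPA = [-7.0000 -14.0000; 14.5000 29.0000]
K = S⁻¹·BᵀPA = [-0.0505 -0.1010; 0.1460 0.2920]
A−BK = [0.1071 0.2142; -0.1685 -0.3370]
AᵀP(A−BK) = [0.0300 0.0600; 0.0600 0.1201]
P' = Q + AᵀP(A−BK) = [4.5300 3.0600; 3.0600 4.1201]
tr(P') = 8.6501


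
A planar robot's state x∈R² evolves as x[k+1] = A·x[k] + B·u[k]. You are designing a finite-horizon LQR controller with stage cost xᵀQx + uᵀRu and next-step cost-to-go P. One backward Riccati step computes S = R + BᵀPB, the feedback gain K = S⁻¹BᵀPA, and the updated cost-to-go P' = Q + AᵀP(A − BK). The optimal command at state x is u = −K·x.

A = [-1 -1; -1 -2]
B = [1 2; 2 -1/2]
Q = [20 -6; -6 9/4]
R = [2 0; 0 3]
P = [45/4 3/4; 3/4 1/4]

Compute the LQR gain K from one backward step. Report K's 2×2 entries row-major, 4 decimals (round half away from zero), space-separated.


-0.3650 -0.4951 -0.3097 -0.2697

BᵀP = [12.7500 1.2500; 22.1250 1.3750]
S = R + BᵀPB = [2 0; 0 3] + [15.2500 24.8750; 24.8750 43.5625] = [17.2500 24.8750; 24.8750 46.5625]
BᵀPA = [-14.0000 -15.2500; -23.5000 -24.8750]
K = S⁻¹·BᵀPA = [-0.3650 -0.4951; -0.3097 -0.2697]
A−BK = [-0.0156 0.0346; -0.4249 -1.1447]
AᵀP(A−BK) = [0.6120 0.7299; 0.7299 0.9902]
P' = Q + AᵀP(A−BK) = [20.6120 -5.2701; -5.2701 3.2402]
tr(P') = 23.8522


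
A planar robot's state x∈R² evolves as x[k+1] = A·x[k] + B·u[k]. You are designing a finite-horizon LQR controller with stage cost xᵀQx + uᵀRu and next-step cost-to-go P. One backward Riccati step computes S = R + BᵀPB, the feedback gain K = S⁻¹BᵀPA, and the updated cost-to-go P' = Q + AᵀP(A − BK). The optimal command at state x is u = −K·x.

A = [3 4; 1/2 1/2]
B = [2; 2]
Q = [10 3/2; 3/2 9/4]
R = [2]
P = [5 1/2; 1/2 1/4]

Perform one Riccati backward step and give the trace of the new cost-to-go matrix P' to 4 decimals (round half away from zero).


BᵀP = [11.0000 1.5000]
S = R + BᵀPB = [2] + [25.0000] = [27.0000]
BᵀPA = [33.7500 44.7500]
K = S⁻¹·BᵀPA = [1.2500 1.6574]
A−BK = [0.5000 0.6852; -2.0000 -2.8148]
AᵀP(A−BK) = [4.3750 5.8750; 5.8750 7.8935]
P' = Q + AᵀP(A−BK) = [14.3750 7.3750; 7.3750 10.1435]
tr(P') = 24.5185

24.5185


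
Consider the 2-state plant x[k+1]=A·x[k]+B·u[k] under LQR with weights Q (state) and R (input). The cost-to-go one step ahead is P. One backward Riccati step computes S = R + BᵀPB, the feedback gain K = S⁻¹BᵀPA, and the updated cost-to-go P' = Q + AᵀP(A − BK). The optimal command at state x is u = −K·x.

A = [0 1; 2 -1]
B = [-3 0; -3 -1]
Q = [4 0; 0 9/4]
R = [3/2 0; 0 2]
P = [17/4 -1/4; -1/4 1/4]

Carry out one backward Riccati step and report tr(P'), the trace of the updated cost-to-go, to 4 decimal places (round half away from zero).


8.1878

BᵀP = [-12.0000 0.0000; 0.2500 -0.2500]
S = R + BᵀPB = [3/2 0; 0 2] + [36.0000 0.0000; 0.0000 0.2500] = [37.5000 0.0000; 0.0000 2.2500]
BᵀPA = [0.0000 -12.0000; -0.5000 0.5000]
K = S⁻¹·BᵀPA = [0.0000 -0.3200; -0.2222 0.2222]
A−BK = [0.0000 0.0400; 1.7778 -1.7378]
AᵀP(A−BK) = [0.8889 -0.8889; -0.8889 1.0489]
P' = Q + AᵀP(A−BK) = [4.8889 -0.8889; -0.8889 3.2989]
tr(P') = 8.1878


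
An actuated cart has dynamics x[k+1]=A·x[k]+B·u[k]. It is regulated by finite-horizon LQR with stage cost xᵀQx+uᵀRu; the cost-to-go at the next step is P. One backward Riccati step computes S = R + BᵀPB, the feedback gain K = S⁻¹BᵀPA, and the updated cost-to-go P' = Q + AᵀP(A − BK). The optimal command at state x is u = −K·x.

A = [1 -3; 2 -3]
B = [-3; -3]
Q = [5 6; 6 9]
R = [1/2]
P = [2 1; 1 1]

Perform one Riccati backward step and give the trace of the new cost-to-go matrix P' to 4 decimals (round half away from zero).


BᵀP = [-9.0000 -6.0000]
S = R + BᵀPB = [1/2] + [45.0000] = [45.5000]
BᵀPA = [-21.0000 45.0000]
K = S⁻¹·BᵀPA = [-0.4615 0.9890]
A−BK = [-0.3846 -0.0330; 0.6154 -0.0330]
AᵀP(A−BK) = [0.3077 -0.2308; -0.2308 0.4945]
P' = Q + AᵀP(A−BK) = [5.3077 5.7692; 5.7692 9.4945]
tr(P') = 14.8022

14.8022


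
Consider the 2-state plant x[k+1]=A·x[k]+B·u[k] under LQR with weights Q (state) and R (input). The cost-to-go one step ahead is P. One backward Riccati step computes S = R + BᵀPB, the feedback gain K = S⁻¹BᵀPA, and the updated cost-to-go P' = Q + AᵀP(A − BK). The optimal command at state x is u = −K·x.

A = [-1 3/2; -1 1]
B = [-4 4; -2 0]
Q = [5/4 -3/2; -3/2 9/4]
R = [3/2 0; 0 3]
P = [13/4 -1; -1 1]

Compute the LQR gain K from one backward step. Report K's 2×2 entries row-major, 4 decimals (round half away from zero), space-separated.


0.2857 -0.3333 0.0649 0.0152

BᵀP = [-11.0000 2.0000; 13.0000 -4.0000]
S = R + BᵀPB = [3/2 0; 0 3] + [40.0000 -44.0000; -44.0000 52.0000] = [41.5000 -44.0000; -44.0000 55.0000]
BᵀPA = [9.0000 -14.5000; -9.0000 15.5000]
K = S⁻¹·BᵀPA = [0.2857 -0.3333; 0.0649 0.0152]
A−BK = [-0.1169 0.1061; -0.4286 0.3333]
AᵀP(A−BK) = [0.2630 -0.2386; -0.2386 0.2443]
P' = Q + AᵀP(A−BK) = [1.5130 -1.7386; -1.7386 2.4943]
tr(P') = 4.0073


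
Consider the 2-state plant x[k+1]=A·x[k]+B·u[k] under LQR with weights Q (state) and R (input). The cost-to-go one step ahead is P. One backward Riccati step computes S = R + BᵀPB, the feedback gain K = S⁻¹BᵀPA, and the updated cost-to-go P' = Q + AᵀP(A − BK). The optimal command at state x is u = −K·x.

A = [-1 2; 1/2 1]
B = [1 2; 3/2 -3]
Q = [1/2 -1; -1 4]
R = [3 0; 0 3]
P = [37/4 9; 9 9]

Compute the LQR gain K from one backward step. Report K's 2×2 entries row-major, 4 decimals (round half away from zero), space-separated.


-0.2124 1.0777 -0.0518 -0.1762

BᵀP = [22.7500 22.5000; -8.5000 -9.0000]
S = R + BᵀPB = [3 0; 0 3] + [56.5000 -22.0000; -22.0000 10.0000] = [59.5000 -22.0000; -22.0000 13.0000]
BᵀPA = [-11.5000 68.0000; 4.0000 -26.0000]
K = S⁻¹·BᵀPA = [-0.2124 1.0777; -0.0518 -0.1762]
A−BK = [-0.6839 1.2746; 0.6632 -1.1451]
AᵀP(A−BK) = [0.2642 -0.9016; -0.9016 4.1347]
P' = Q + AᵀP(A−BK) = [0.7642 -1.9016; -1.9016 8.1347]
tr(P') = 8.8990


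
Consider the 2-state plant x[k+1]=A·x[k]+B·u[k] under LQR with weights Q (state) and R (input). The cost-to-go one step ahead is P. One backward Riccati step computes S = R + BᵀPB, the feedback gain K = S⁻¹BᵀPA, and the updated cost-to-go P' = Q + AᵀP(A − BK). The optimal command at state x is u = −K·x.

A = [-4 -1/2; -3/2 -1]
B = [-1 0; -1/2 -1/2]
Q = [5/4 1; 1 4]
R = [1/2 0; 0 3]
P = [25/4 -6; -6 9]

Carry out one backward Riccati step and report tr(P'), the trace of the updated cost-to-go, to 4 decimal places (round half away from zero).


BᵀP = [-3.2500 1.5000; 3.0000 -4.5000]
S = R + BᵀPB = [1/2 0; 0 3] + [2.5000 -0.7500; -0.7500 2.2500] = [3.0000 -0.7500; -0.7500 5.2500]
BᵀPA = [10.7500 0.1250; -5.2500 3.0000]
K = S⁻¹·BᵀPA = [3.4568 0.1914; -0.5062 0.5988]
A−BK = [-0.5432 -0.3086; -0.0247 -0.6049]
AᵀP(A−BK) = [8.4321 -1.4136; -1.4136 2.7423]
P' = Q + AᵀP(A−BK) = [9.6821 -0.4136; -0.4136 6.7423]
tr(P') = 16.4244

16.4244


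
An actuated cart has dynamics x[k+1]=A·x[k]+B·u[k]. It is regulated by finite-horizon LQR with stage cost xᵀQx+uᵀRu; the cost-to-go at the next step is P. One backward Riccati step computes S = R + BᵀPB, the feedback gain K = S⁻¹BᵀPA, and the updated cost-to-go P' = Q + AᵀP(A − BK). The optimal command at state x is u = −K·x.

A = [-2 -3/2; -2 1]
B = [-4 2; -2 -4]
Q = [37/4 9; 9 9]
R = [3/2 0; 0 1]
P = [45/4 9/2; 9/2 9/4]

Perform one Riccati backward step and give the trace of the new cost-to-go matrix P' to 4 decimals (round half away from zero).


BᵀP = [-54.0000 -22.5000; 4.5000 0.0000]
S = R + BᵀPB = [3/2 0; 0 1] + [261.0000 -18.0000; -18.0000 9.0000] = [262.5000 -18.0000; -18.0000 10.0000]
BᵀPA = [153.0000 58.5000; -9.0000 -6.7500]
K = S⁻¹·BᵀPA = [0.5945 0.2014; 0.1701 -0.3124]
A−BK = [0.0378 -0.0694; -0.1304 0.1532]
AᵀP(A−BK) = [0.5691 0.1188; 0.1188 0.1698]
P' = Q + AᵀP(A−BK) = [9.8191 9.1188; 9.1188 9.1698]
tr(P') = 18.9889

18.9889


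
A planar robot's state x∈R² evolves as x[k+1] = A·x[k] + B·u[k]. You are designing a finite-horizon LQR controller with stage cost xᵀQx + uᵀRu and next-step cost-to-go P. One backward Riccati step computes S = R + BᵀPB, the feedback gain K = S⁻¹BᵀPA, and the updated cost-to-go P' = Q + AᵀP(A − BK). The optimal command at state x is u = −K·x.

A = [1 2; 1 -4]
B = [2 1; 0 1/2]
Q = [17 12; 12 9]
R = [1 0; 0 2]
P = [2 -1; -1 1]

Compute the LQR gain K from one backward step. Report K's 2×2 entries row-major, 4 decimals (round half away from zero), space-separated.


BᵀP = [4.0000 -2.0000; 1.5000 -0.5000]
S = R + BᵀPB = [1 0; 0 2] + [8.0000 3.0000; 3.0000 1.2500] = [9.0000 3.0000; 3.0000 3.2500]
BᵀPA = [2.0000 16.0000; 1.0000 5.0000]
K = S⁻¹·BᵀPA = [0.1728 1.8272; 0.1481 -0.1481]
A−BK = [0.5062 -1.5062; 0.9259 -3.9259]
AᵀP(A−BK) = [0.5062 -1.5062; -1.5062 11.5062]
P' = Q + AᵀP(A−BK) = [17.5062 10.4938; 10.4938 20.5062]
tr(P') = 38.0123

0.1728 1.8272 0.1481 -0.1481


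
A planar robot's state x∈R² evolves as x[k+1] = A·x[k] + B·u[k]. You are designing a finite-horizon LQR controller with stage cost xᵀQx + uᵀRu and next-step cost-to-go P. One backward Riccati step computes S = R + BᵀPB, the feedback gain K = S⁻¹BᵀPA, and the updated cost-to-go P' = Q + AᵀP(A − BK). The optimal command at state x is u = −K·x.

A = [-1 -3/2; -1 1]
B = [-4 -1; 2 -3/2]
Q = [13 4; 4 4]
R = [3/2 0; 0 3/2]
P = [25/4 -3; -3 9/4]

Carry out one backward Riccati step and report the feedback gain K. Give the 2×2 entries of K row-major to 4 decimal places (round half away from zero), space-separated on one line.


BᵀP = [-31.0000 16.5000; -1.7500 -0.3750]
S = R + BᵀPB = [3/2 0; 0 3/2] + [157.0000 6.2500; 6.2500 2.3125] = [158.5000 6.2500; 6.2500 3.8125]
BᵀPA = [14.5000 63.0000; 2.1250 2.2500]
K = S⁻¹·BᵀPA = [0.0743 0.4001; 0.4356 -0.0657]
A−BK = [-0.2672 0.0346; -0.4953 0.1013]
AᵀP(A−BK) = [0.4970 -0.0364; -0.0364 0.2561]
P' = Q + AᵀP(A−BK) = [13.4970 3.9636; 3.9636 4.2561]
tr(P') = 17.7531

0.0743 0.4001 0.4356 -0.0657


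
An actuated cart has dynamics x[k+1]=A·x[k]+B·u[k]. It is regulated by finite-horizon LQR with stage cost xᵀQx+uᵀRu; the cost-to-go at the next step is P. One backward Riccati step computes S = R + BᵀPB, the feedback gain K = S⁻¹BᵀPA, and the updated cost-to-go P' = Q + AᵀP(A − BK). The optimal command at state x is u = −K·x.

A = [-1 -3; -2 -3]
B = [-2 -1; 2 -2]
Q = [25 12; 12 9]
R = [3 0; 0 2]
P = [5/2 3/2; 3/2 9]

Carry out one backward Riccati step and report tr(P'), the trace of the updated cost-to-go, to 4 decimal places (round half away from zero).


43.4893

BᵀP = [-2.0000 15.0000; -5.5000 -19.5000]
S = R + BᵀPB = [3 0; 0 2] + [34.0000 -28.0000; -28.0000 44.5000] = [37.0000 -28.0000; -28.0000 46.5000]
BᵀPA = [-28.0000 -39.0000; 44.5000 75.0000]
K = S⁻¹·BᵀPA = [-0.0598 0.3059; 0.9210 1.7971]
A−BK = [-0.1986 -0.5910; -0.0384 -0.0176]
AᵀP(A−BK) = [1.8420 3.5942; 3.5942 7.6474]
P' = Q + AᵀP(A−BK) = [26.8420 15.5942; 15.5942 16.6474]
tr(P') = 43.4893


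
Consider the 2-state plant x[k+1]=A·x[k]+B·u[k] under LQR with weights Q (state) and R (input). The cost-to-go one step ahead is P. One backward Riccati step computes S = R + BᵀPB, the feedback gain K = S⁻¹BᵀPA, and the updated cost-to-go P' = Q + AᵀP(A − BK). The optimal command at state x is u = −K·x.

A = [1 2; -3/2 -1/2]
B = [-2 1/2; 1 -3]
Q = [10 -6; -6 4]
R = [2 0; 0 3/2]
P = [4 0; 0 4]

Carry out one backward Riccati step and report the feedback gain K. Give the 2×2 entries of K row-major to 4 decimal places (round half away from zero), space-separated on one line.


-0.3706 -0.9019 0.3655 -0.1151

BᵀP = [-8.0000 4.0000; 2.0000 -12.0000]
S = R + BᵀPB = [2 0; 0 3/2] + [20.0000 -16.0000; -16.0000 37.0000] = [22.0000 -16.0000; -16.0000 38.5000]
BᵀPA = [-14.0000 -18.0000; 20.0000 10.0000]
K = S⁻¹·BᵀPA = [-0.3706 -0.9019; 0.3655 -0.1151]
A−BK = [0.0761 0.2538; -0.0330 0.0567]
AᵀP(A−BK) = [0.5025 0.6751; 0.6751 1.9171]
P' = Q + AᵀP(A−BK) = [10.5025 -5.3249; -5.3249 5.9171]
tr(P') = 16.4196


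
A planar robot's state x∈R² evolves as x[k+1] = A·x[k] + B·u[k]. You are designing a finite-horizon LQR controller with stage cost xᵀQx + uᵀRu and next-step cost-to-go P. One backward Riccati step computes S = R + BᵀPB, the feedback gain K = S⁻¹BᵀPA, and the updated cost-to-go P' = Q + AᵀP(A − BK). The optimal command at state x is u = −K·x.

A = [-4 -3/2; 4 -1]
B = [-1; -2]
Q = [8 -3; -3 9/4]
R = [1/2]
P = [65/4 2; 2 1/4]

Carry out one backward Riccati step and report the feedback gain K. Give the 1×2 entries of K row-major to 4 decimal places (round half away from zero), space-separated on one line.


2.7573 1.2767

BᵀP = [-20.2500 -2.5000]
S = R + BᵀPB = [1/2] + [25.2500] = [25.7500]
BᵀPA = [71.0000 32.8750]
K = S⁻¹·BᵀPA = [2.7573 1.2767]
A−BK = [-1.2427 -0.2233; 9.5146 1.5534]
AᵀP(A−BK) = [4.2330 1.8544; 1.8544 0.8410]
P' = Q + AᵀP(A−BK) = [12.2330 -1.1456; -1.1456 3.0910]
tr(P') = 15.3240


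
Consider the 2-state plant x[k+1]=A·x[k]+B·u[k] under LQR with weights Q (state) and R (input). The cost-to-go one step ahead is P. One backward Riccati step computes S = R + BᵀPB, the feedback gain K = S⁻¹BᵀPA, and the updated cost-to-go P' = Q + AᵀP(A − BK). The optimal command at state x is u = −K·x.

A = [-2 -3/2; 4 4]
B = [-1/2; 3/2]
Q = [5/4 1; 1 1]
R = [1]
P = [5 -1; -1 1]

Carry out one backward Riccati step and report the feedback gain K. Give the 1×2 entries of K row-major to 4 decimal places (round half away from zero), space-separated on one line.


BᵀP = [-4.0000 2.0000]
S = R + BᵀPB = [1] + [5.0000] = [6.0000]
BᵀPA = [16.0000 14.0000]
K = S⁻¹·BᵀPA = [2.6667 2.3333]
A−BK = [-0.6667 -0.3333; 0.0000 0.5000]
AᵀP(A−BK) = [9.3333 7.6667; 7.6667 6.5833]
P' = Q + AᵀP(A−BK) = [10.5833 8.6667; 8.6667 7.5833]
tr(P') = 18.1667

2.6667 2.3333


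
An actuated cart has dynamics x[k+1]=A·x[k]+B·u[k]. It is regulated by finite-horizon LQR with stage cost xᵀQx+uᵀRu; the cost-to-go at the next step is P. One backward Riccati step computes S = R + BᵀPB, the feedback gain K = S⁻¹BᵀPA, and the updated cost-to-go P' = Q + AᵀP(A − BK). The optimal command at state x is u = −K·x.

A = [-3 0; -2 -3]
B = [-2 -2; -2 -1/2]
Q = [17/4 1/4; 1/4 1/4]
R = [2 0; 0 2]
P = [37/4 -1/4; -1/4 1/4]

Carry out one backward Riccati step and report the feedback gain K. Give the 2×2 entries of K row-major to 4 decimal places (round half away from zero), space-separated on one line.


0.7373 0.2391 0.7218 -0.2524

BᵀP = [-18.0000 0.0000; -18.3750 0.3750]
S = R + BᵀPB = [2 0; 0 2] + [36.0000 36.0000; 36.0000 36.5625] = [38.0000 36.0000; 36.0000 38.5625]
BᵀPA = [54.0000 0.0000; 54.3750 -1.1250]
K = S⁻¹·BᵀPA = [0.7373 0.2391; 0.7218 -0.2524]
A−BK = [-0.0819 -0.0266; -0.1646 -2.6480]
AᵀP(A−BK) = [2.1911 0.0620; 0.0620 1.9661]
P' = Q + AᵀP(A−BK) = [6.4411 0.3120; 0.3120 2.2161]
tr(P') = 8.6572


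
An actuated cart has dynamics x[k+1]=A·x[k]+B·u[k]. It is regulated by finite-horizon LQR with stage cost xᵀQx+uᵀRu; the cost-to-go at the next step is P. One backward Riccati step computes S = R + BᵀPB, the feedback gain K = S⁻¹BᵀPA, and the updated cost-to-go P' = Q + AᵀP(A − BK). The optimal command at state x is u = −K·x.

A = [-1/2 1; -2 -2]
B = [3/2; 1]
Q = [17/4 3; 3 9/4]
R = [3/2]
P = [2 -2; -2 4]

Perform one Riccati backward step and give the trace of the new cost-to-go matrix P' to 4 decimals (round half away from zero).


BᵀP = [1.0000 1.0000]
S = R + BᵀPB = [3/2] + [2.5000] = [4.0000]
BᵀPA = [-2.5000 -1.0000]
K = S⁻¹·BᵀPA = [-0.6250 -0.2500]
A−BK = [0.4375 1.3750; -1.3750 -1.7500]
AᵀP(A−BK) = [10.9375 16.3750; 16.3750 25.7500]
P' = Q + AᵀP(A−BK) = [15.1875 19.3750; 19.3750 28.0000]
tr(P') = 43.1875

43.1875


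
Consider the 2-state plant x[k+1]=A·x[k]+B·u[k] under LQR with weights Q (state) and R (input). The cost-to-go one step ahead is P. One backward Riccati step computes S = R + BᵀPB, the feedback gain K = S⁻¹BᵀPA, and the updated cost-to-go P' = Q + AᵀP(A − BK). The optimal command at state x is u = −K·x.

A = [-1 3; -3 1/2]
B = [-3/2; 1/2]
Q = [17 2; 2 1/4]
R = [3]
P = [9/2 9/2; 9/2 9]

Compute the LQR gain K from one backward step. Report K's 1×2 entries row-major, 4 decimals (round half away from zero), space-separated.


BᵀP = [-4.5000 -2.2500]
S = R + BᵀPB = [3] + [5.6250] = [8.6250]
BᵀPA = [11.2500 -14.6250]
K = S⁻¹·BᵀPA = [1.3043 -1.6957]
A−BK = [0.9565 0.4565; -3.6522 1.3478]
AᵀP(A−BK) = [97.8261 -50.6739; -50.6739 31.4511]
P' = Q + AᵀP(A−BK) = [114.8261 -48.6739; -48.6739 31.7011]
tr(P') = 146.5272

1.3043 -1.6957


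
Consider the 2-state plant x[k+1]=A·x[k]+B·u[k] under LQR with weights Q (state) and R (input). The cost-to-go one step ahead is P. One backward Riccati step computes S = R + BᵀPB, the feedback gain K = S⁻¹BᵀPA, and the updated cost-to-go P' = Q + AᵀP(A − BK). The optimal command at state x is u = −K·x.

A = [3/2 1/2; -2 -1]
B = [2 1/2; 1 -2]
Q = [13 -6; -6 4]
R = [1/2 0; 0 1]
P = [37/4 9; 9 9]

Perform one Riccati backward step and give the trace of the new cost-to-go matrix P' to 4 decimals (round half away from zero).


BᵀP = [27.5000 27.0000; -13.3750 -13.5000]
S = R + BᵀPB = [1/2 0; 0 1] + [82.0000 -40.2500; -40.2500 20.3125] = [82.5000 -40.2500; -40.2500 21.3125]
BᵀPA = [-12.7500 -13.2500; 6.9375 6.8125]
K = S⁻¹·BᵀPA = [0.0543 -0.0592; 0.4280 0.2078]
A−BK = [1.1775 0.5146; -1.1983 -0.5252]
AᵀP(A−BK) = [0.5352 0.2408; 0.2408 0.1121]
P' = Q + AᵀP(A−BK) = [13.5352 -5.7592; -5.7592 4.1121]
tr(P') = 17.6473

17.6473


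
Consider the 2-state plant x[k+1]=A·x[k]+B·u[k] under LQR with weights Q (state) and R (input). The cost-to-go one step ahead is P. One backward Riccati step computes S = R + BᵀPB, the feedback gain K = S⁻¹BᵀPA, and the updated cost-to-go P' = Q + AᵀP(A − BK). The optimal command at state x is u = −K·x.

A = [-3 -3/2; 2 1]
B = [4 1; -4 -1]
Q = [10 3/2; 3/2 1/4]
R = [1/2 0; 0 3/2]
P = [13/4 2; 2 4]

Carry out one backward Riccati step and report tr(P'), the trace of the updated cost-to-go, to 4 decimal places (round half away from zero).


13.9271

BᵀP = [5.0000 -8.0000; 1.2500 -2.0000]
S = R + BᵀPB = [1/2 0; 0 3/2] + [52.0000 13.0000; 13.0000 3.2500] = [52.5000 13.0000; 13.0000 4.7500]
BᵀPA = [-31.0000 -15.5000; -7.7500 -3.8750]
K = S⁻¹·BᵀPA = [-0.5785 -0.2893; -0.0482 -0.0241]
A−BK = [-0.6376 -0.3188; -0.3624 -0.1812]
AᵀP(A−BK) = [2.9417 1.4708; 1.4708 0.7354]
P' = Q + AᵀP(A−BK) = [12.9417 2.9708; 2.9708 0.9854]
tr(P') = 13.9271


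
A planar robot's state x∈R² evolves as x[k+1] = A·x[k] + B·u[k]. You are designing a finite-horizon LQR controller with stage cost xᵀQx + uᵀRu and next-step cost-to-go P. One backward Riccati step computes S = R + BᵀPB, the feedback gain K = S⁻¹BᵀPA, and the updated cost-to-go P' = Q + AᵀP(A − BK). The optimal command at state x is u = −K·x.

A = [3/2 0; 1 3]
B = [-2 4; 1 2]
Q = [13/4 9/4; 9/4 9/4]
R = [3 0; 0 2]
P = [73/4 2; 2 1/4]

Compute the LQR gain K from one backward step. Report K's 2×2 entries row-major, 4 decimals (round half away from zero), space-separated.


-0.0928 0.0275 0.3379 0.0902

BᵀP = [-34.5000 -3.7500; 77.0000 8.5000]
S = R + BᵀPB = [3 0; 0 2] + [65.2500 -145.5000; -145.5000 325.0000] = [68.2500 -145.5000; -145.5000 327.0000]
BᵀPA = [-55.5000 -11.2500; 124.0000 25.5000]
K = S⁻¹·BᵀPA = [-0.0928 0.0275; 0.3379 0.0902]
A−BK = [-0.0373 -0.3059; 0.4170 2.7922]
AᵀP(A−BK) = [0.2609 0.0892; 0.0892 0.2588]
P' = Q + AᵀP(A−BK) = [3.5109 2.3392; 2.3392 2.5088]
tr(P') = 6.0197


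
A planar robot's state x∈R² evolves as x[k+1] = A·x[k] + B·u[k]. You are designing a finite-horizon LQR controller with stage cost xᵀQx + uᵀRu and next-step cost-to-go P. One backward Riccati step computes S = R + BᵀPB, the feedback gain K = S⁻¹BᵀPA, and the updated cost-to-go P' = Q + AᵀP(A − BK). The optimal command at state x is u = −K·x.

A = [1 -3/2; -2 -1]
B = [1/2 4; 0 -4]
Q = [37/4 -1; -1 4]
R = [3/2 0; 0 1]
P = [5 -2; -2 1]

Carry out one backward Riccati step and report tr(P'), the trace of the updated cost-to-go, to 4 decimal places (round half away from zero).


14.1016

BᵀP = [2.5000 -1.0000; 28.0000 -12.0000]
S = R + BᵀPB = [3/2 0; 0 1] + [1.2500 14.0000; 14.0000 160.0000] = [2.7500 14.0000; 14.0000 161.0000]
BᵀPA = [4.5000 -2.7500; 52.0000 -30.0000]
K = S⁻¹·BᵀPA = [-0.0142 -0.0922; 0.3242 -0.1783]
A−BK = [-0.2898 -0.7406; -0.7031 -1.7133]
AᵀP(A−BK) = [0.2047 0.1874; 0.1874 0.6469]
P' = Q + AᵀP(A−BK) = [9.4547 -0.8126; -0.8126 4.6469]
tr(P') = 14.1016


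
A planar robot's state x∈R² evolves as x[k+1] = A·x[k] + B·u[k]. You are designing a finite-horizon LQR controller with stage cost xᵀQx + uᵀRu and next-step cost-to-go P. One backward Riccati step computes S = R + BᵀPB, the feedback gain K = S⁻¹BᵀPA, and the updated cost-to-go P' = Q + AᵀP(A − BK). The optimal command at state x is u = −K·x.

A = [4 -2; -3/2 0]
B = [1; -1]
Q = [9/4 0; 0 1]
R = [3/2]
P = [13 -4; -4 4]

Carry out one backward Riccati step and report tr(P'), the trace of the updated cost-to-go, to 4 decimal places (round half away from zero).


BᵀP = [17.0000 -8.0000]
S = R + BᵀPB = [3/2] + [25.0000] = [26.5000]
BᵀPA = [80.0000 -34.0000]
K = S⁻¹·BᵀPA = [3.0189 -1.2830]
A−BK = [0.9811 -0.7170; 1.5189 -1.2830]
AᵀP(A−BK) = [23.4906 -13.3585; -13.3585 8.3774]
P' = Q + AᵀP(A−BK) = [25.7406 -13.3585; -13.3585 9.3774]
tr(P') = 35.1179

35.1179
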